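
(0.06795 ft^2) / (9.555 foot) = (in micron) 2168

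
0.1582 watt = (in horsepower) 0.0002121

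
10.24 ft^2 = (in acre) 0.0002351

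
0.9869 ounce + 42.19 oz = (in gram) 1224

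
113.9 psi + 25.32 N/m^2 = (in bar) 7.853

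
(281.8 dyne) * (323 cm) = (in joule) 0.009102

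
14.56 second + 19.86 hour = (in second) 7.151e+04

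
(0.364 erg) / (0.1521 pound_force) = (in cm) 5.38e-06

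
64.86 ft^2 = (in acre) 0.001489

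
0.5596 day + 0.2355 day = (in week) 0.1136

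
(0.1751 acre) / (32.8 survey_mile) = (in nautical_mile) 7.248e-06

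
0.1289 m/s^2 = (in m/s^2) 0.1289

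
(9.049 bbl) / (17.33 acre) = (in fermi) 2.051e+10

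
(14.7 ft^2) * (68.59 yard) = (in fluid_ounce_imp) 3.015e+06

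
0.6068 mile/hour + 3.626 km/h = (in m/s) 1.278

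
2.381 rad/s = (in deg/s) 136.4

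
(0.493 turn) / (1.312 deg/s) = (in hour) 0.03758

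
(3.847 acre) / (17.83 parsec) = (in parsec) 9.17e-31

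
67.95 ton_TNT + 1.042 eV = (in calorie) 6.795e+10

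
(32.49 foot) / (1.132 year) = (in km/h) 9.987e-07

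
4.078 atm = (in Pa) 4.132e+05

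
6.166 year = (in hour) 5.401e+04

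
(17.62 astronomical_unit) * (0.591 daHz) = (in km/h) 5.608e+13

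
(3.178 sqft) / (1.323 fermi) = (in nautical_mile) 1.205e+11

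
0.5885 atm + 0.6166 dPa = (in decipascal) 5.963e+05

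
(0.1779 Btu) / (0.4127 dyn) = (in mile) 2.826e+04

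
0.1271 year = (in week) 6.627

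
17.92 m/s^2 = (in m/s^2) 17.92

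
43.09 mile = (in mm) 6.935e+07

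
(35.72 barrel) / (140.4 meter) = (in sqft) 0.4354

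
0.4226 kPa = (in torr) 3.17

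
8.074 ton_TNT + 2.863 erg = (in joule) 3.378e+10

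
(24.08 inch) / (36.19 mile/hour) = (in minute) 0.0006301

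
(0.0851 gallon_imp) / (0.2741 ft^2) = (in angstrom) 1.519e+08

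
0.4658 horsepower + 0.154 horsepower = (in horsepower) 0.6198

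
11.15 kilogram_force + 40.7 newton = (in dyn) 1.5e+07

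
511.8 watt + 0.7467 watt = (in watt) 512.5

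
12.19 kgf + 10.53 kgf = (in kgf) 22.72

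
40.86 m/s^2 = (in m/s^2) 40.86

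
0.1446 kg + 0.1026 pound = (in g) 191.1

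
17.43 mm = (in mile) 1.083e-05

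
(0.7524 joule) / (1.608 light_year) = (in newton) 4.946e-17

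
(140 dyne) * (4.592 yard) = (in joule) 0.005878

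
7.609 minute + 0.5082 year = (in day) 185.5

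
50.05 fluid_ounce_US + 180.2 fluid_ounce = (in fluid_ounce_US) 230.2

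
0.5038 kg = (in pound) 1.111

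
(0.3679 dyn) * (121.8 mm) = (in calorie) 1.071e-07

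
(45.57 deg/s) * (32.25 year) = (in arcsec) 1.668e+14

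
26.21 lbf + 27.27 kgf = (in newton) 384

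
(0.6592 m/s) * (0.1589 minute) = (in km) 0.006285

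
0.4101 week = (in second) 2.48e+05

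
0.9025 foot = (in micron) 2.751e+05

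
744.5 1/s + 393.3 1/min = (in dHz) 7511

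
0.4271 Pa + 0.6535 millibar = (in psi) 0.00954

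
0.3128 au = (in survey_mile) 2.908e+07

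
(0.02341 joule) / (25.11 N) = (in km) 9.323e-07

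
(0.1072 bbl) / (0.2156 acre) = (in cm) 0.001953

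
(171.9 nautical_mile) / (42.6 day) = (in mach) 0.000254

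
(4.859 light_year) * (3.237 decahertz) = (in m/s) 1.488e+18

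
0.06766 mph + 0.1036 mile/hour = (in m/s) 0.07656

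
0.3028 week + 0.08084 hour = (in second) 1.834e+05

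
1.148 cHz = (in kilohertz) 1.148e-05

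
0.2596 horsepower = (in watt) 193.6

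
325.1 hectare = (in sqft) 3.499e+07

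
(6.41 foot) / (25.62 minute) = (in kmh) 0.004576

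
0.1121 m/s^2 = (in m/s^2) 0.1121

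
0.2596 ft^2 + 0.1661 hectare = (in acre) 0.4104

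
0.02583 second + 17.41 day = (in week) 2.487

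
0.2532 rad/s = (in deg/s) 14.51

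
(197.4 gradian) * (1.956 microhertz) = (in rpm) 5.792e-05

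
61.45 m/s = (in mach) 0.1805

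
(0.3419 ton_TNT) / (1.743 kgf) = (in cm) 8.369e+09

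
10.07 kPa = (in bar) 0.1007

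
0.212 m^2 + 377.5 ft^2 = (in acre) 0.008719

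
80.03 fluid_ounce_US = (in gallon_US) 0.6252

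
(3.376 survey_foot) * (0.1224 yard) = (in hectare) 1.152e-05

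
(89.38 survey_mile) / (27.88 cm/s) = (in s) 5.159e+05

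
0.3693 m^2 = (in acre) 9.126e-05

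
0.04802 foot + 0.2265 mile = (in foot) 1196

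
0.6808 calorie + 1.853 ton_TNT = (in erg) 7.753e+16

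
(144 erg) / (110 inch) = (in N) 5.154e-06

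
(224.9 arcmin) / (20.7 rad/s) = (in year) 1.002e-10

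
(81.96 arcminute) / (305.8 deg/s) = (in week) 7.386e-09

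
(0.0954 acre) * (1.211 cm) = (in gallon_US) 1235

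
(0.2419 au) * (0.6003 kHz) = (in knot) 4.223e+13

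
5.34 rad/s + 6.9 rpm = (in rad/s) 6.063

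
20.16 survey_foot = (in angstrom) 6.145e+10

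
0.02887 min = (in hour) 0.0004812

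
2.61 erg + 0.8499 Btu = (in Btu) 0.8499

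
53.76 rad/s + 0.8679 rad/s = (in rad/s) 54.63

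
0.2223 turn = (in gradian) 88.92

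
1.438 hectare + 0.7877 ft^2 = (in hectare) 1.438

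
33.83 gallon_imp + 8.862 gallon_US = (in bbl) 1.178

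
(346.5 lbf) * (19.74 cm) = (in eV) 1.899e+21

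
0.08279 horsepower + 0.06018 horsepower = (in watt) 106.6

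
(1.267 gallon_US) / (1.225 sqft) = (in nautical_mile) 2.276e-05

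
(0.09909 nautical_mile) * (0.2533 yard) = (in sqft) 457.5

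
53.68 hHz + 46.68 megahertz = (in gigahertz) 0.04669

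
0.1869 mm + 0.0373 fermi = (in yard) 0.0002044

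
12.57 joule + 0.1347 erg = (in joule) 12.57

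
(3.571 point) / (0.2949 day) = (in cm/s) 4.944e-06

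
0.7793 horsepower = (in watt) 581.1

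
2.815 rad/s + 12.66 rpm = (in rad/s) 4.141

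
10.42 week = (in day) 72.94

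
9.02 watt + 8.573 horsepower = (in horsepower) 8.585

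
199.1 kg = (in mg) 1.991e+08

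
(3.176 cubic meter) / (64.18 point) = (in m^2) 140.3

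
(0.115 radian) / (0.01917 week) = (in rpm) 9.472e-05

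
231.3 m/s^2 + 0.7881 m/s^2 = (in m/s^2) 232.1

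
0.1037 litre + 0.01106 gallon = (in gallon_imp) 0.03202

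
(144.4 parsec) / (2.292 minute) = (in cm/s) 3.24e+18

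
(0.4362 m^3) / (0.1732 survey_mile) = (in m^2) 0.001565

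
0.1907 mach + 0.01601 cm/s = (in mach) 0.1907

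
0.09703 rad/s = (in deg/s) 5.559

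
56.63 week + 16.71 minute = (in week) 56.63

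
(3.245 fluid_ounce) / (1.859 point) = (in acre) 3.616e-05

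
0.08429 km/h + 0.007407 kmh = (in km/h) 0.0917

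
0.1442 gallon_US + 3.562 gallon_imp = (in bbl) 0.1053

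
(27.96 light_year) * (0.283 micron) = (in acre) 1.85e+07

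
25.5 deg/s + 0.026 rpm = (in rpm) 4.276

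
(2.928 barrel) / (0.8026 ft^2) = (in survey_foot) 20.48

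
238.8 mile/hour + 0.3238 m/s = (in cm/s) 1.071e+04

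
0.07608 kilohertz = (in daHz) 7.608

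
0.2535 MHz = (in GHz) 0.0002535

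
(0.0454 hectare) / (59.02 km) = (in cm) 0.7692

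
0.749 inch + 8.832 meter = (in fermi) 8.851e+15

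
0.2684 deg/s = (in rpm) 0.04473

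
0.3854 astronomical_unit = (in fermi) 5.766e+25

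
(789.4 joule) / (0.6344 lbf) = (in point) 7.93e+05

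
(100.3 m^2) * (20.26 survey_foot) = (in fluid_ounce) 2.094e+07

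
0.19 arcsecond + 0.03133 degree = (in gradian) 0.03487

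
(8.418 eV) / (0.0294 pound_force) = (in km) 1.031e-20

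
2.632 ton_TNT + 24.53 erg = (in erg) 1.101e+17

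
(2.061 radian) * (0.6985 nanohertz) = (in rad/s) 1.44e-09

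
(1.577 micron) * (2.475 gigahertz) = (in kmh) 1.405e+04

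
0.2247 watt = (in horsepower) 0.0003013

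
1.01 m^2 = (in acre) 0.0002496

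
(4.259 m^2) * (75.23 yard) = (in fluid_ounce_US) 9.907e+06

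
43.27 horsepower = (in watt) 3.227e+04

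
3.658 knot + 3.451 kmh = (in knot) 5.521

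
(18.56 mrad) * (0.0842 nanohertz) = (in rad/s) 1.563e-12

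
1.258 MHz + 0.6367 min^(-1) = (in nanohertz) 1.258e+15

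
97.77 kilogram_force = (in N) 958.8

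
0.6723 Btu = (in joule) 709.3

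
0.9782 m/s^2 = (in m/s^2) 0.9782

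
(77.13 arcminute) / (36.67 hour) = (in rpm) 1.623e-06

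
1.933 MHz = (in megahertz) 1.933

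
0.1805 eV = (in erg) 2.892e-13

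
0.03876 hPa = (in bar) 3.876e-05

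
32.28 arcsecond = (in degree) 0.008967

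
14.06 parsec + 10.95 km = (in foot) 1.423e+18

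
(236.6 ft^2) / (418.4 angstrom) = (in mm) 5.254e+11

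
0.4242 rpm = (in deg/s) 2.545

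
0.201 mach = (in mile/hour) 153.1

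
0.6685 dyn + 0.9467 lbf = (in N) 4.211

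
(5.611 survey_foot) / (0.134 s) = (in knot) 24.81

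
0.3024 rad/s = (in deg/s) 17.33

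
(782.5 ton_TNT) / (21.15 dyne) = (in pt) 4.388e+19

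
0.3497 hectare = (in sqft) 3.764e+04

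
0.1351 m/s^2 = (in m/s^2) 0.1351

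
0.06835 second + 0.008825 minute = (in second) 0.5978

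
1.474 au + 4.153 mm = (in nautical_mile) 1.191e+08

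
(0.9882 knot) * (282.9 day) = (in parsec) 4.027e-10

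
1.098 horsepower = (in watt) 818.8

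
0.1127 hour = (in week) 0.0006708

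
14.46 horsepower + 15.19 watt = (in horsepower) 14.48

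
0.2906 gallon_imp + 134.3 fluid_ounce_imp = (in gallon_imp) 1.13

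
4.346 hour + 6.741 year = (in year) 6.741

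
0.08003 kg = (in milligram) 8.003e+04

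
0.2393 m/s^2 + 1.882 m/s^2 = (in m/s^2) 2.121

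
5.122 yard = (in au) 3.131e-11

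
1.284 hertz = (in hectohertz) 0.01284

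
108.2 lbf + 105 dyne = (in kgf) 49.08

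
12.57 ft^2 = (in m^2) 1.168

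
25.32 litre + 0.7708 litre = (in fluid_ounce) 882.2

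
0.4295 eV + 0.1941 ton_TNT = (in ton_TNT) 0.1941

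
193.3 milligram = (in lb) 0.0004262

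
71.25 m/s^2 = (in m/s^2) 71.25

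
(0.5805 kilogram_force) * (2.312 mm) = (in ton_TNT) 3.146e-12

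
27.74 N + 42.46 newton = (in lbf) 15.78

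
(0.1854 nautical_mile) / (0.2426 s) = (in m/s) 1415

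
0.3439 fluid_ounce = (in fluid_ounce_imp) 0.3579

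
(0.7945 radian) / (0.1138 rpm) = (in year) 2.114e-06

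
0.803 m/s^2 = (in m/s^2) 0.803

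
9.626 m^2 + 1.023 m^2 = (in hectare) 0.001065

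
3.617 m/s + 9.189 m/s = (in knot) 24.89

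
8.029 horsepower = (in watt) 5987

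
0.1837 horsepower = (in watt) 137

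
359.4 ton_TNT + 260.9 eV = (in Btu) 1.425e+09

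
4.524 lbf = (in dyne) 2.012e+06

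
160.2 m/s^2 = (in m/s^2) 160.2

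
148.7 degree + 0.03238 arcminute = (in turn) 0.4131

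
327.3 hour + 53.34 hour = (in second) 1.37e+06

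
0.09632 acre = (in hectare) 0.03898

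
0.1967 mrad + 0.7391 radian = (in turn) 0.1177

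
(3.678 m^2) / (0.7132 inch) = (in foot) 666.1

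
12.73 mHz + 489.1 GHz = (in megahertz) 4.891e+05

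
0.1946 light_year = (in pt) 5.219e+18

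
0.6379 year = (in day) 232.8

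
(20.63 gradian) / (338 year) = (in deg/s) 1.742e-09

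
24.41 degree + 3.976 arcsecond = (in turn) 0.06781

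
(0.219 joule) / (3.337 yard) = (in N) 0.07177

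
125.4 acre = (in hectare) 50.75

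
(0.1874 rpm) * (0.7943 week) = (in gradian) 6.002e+05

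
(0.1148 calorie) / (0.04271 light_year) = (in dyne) 1.189e-10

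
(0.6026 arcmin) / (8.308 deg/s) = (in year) 3.833e-11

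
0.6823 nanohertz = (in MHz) 6.823e-16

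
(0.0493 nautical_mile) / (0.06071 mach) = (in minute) 0.07361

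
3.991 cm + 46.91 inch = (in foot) 4.04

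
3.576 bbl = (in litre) 568.5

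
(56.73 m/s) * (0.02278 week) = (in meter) 7.816e+05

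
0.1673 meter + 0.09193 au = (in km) 1.375e+07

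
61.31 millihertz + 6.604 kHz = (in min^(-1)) 3.962e+05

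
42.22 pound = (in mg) 1.915e+07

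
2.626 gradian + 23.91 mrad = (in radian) 0.06516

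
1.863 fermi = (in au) 1.245e-26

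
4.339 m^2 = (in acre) 0.001072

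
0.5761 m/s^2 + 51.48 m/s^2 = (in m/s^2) 52.06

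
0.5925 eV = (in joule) 9.493e-20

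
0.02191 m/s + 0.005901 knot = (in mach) 7.326e-05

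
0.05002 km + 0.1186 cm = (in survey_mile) 0.03108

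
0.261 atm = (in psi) 3.836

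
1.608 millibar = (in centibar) 0.1608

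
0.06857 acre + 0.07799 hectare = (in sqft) 1.138e+04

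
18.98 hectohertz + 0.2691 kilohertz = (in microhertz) 2.167e+09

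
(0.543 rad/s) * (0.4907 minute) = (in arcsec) 3.298e+06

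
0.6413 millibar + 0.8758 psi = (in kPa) 6.103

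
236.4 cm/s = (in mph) 5.288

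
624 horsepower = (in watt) 4.653e+05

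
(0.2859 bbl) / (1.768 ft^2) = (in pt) 784.4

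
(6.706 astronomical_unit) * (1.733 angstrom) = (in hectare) 0.01739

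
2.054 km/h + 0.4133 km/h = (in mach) 0.002013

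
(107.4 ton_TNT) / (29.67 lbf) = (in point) 9.651e+12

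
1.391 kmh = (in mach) 0.001135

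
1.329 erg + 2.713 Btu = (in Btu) 2.713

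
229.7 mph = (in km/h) 369.7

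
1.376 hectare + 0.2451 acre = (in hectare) 1.475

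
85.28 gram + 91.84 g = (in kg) 0.1771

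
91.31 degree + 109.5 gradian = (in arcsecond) 6.835e+05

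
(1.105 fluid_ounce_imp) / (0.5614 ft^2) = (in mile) 3.74e-07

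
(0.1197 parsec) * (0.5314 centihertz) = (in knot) 3.815e+13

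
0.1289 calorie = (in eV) 3.366e+18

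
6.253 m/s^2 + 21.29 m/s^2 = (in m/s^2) 27.54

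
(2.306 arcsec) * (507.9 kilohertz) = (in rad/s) 5.678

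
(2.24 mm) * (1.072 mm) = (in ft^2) 2.585e-05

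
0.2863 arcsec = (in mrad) 0.001388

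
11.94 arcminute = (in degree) 0.199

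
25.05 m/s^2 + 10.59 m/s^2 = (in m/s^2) 35.64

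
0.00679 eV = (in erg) 1.088e-14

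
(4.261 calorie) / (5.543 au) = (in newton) 2.15e-11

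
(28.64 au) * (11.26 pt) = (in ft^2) 1.832e+11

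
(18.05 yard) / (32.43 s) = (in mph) 1.138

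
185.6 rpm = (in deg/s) 1114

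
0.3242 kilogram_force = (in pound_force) 0.7147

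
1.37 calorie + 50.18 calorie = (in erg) 2.157e+09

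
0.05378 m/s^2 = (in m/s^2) 0.05378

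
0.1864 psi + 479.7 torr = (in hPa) 652.4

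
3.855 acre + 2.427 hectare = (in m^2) 3.987e+04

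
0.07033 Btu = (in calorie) 17.73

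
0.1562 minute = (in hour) 0.002603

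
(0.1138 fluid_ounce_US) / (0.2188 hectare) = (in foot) 5.046e-09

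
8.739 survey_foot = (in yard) 2.913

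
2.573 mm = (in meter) 0.002573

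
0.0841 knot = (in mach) 0.0001271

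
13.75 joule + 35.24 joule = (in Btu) 0.04643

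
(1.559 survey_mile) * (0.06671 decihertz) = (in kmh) 60.25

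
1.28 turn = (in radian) 8.042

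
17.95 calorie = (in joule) 75.1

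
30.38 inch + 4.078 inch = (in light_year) 9.251e-17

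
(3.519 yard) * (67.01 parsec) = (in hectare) 6.653e+14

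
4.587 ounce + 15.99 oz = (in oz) 20.58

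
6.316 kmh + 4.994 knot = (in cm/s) 432.4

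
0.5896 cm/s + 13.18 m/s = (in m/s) 13.19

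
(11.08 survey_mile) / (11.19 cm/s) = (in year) 0.005053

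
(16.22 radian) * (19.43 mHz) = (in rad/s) 0.3152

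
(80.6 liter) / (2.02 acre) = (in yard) 1.078e-05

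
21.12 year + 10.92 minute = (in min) 1.11e+07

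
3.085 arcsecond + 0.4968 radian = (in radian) 0.4968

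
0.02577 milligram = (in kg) 2.577e-08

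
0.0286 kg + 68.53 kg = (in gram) 6.856e+04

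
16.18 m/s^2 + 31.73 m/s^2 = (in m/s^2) 47.91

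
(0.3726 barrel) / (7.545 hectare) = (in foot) 2.576e-06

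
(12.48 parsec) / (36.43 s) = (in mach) 3.104e+13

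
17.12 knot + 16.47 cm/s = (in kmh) 32.3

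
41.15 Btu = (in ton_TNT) 1.038e-05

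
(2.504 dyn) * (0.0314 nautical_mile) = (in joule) 0.001456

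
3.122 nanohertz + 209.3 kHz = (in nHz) 2.093e+14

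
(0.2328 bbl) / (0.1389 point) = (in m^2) 755.3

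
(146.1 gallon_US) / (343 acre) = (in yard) 4.357e-07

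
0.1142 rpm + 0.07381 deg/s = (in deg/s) 0.759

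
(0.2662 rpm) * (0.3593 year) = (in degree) 1.81e+07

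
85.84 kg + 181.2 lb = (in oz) 5927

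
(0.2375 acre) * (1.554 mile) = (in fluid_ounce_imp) 8.46e+10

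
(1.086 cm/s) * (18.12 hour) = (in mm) 7.084e+05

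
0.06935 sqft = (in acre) 1.592e-06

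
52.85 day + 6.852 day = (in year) 0.1636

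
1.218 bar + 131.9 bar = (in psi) 1931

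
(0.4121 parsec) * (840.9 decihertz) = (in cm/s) 1.069e+20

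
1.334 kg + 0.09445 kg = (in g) 1428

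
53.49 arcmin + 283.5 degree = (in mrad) 4964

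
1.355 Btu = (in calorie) 341.7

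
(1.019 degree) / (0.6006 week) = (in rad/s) 4.896e-08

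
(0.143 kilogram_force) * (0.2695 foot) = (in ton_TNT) 2.753e-11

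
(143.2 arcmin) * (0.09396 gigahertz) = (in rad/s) 3.914e+06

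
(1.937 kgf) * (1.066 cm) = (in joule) 0.2025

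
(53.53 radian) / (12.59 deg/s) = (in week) 0.0004028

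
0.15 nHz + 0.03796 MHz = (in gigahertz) 3.796e-05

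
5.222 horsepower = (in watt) 3894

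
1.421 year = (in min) 7.469e+05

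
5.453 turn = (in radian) 34.26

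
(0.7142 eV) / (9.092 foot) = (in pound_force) 9.283e-21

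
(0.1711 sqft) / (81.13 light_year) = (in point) 5.87e-17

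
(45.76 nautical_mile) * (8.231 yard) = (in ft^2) 6.866e+06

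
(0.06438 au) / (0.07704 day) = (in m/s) 1.447e+06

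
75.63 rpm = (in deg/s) 453.8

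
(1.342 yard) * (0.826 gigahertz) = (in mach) 2.977e+06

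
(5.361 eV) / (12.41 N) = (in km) 6.921e-23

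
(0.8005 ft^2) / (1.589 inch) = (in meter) 1.843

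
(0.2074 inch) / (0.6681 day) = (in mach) 2.68e-10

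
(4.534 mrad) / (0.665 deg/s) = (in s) 0.3906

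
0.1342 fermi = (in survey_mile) 8.339e-20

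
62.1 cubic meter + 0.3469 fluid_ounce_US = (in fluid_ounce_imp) 2.186e+06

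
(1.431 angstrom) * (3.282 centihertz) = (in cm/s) 4.697e-10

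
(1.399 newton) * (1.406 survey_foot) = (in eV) 3.742e+18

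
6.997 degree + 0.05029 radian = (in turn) 0.02744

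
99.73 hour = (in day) 4.155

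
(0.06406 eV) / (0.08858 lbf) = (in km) 2.605e-23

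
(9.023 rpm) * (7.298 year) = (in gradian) 1.384e+10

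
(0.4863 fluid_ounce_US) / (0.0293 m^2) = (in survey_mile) 3.05e-07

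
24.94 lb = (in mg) 1.131e+07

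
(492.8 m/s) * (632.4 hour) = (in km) 1.122e+06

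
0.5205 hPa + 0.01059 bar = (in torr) 8.334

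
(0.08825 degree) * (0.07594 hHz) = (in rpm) 0.1117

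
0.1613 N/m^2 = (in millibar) 0.001613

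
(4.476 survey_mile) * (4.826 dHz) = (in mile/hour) 7776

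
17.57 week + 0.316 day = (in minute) 1.776e+05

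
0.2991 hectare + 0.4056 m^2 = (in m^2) 2991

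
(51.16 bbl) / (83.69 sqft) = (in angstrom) 1.046e+10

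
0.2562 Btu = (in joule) 270.3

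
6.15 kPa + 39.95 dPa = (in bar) 0.06154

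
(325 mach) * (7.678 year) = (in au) 179.1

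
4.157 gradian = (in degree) 3.741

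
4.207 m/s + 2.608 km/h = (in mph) 11.03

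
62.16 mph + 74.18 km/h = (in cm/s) 4839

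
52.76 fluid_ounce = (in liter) 1.56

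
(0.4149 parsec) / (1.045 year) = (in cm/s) 3.885e+10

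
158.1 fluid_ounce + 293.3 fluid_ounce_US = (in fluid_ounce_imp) 469.8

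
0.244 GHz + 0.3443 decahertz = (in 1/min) 1.464e+10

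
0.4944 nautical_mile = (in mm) 9.156e+05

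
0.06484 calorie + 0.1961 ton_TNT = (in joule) 8.205e+08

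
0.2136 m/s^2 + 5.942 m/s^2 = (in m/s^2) 6.156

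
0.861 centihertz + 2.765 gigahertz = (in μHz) 2.765e+15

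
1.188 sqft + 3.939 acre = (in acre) 3.939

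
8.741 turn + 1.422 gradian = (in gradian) 3498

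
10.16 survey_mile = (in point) 4.635e+07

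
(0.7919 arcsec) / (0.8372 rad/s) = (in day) 5.308e-11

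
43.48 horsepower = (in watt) 3.242e+04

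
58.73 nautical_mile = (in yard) 1.19e+05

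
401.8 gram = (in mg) 4.018e+05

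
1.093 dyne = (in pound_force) 2.457e-06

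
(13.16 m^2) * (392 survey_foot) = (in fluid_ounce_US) 5.317e+07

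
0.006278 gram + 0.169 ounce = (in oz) 0.1692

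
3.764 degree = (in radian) 0.06569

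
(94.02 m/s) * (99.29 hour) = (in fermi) 3.361e+22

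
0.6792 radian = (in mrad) 679.2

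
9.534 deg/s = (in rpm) 1.589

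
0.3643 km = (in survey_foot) 1195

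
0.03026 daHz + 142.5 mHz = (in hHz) 0.004451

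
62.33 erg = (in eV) 3.89e+13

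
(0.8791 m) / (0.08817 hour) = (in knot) 0.005384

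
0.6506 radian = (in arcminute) 2237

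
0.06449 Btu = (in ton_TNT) 1.626e-08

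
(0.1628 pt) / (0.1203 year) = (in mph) 3.386e-11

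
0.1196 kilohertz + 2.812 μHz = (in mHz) 1.196e+05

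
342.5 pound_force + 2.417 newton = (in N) 1526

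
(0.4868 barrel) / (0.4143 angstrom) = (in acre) 4.616e+05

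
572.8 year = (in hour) 5.018e+06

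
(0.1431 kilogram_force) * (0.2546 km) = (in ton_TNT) 8.539e-08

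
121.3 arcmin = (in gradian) 2.246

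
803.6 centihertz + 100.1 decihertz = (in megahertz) 1.805e-05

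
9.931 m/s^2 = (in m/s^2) 9.931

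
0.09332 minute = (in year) 1.775e-07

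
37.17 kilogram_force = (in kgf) 37.17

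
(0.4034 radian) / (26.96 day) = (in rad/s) 1.732e-07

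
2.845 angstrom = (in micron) 0.0002845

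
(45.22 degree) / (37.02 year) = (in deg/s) 3.873e-08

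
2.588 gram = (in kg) 0.002588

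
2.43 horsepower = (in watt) 1812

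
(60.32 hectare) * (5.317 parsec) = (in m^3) 9.896e+22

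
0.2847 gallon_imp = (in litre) 1.294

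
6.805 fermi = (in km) 6.805e-18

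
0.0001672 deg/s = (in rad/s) 2.918e-06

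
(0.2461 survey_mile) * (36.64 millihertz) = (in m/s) 14.51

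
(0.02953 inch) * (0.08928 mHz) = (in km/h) 2.411e-07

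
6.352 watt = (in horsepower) 0.008518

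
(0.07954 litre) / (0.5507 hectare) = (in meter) 1.444e-08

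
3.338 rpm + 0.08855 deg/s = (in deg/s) 20.12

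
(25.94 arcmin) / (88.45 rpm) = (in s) 0.0008146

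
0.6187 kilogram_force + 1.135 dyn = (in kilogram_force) 0.6187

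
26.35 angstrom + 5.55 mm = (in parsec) 1.799e-19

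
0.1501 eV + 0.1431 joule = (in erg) 1.431e+06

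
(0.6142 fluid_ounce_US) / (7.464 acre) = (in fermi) 6.013e+05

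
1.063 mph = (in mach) 0.001396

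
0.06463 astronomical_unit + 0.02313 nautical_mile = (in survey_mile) 6.008e+06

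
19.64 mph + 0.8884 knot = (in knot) 17.96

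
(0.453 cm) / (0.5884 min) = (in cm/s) 0.01283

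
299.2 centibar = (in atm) 2.953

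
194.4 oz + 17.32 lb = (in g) 1.337e+04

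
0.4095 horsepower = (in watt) 305.4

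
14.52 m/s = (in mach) 0.04264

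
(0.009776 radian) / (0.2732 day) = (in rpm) 3.955e-06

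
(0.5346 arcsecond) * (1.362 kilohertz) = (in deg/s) 0.2023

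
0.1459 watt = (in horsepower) 0.0001957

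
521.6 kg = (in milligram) 5.216e+08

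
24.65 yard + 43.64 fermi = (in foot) 73.95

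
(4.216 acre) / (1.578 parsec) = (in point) 9.933e-10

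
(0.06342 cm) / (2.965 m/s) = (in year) 6.783e-12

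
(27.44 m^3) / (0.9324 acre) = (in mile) 4.519e-06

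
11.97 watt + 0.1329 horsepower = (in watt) 111.1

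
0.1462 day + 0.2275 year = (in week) 11.88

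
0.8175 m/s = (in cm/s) 81.75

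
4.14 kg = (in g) 4140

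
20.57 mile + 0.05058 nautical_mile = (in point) 9.41e+07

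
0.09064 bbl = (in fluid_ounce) 487.3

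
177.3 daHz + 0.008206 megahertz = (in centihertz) 9.979e+05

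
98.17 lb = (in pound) 98.17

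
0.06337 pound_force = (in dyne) 2.819e+04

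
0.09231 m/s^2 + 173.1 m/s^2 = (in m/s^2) 173.2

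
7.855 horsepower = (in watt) 5857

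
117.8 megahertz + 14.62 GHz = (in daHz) 1.474e+09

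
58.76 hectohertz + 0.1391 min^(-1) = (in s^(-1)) 5876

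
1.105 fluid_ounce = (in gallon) 0.008633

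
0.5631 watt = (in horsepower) 0.0007551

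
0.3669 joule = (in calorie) 0.08769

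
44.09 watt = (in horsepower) 0.05913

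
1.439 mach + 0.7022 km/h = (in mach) 1.44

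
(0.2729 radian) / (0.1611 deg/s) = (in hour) 0.02696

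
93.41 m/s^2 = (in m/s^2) 93.41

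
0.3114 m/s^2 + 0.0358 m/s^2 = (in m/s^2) 0.3472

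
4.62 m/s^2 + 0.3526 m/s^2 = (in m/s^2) 4.973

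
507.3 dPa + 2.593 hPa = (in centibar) 0.31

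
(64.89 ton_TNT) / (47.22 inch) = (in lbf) 5.089e+10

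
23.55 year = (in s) 7.427e+08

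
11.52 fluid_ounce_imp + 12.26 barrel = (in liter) 1950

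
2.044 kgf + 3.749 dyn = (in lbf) 4.506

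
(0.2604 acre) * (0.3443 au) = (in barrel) 3.414e+14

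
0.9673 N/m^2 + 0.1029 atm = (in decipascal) 1.043e+05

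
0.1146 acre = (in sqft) 4992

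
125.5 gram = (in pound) 0.2767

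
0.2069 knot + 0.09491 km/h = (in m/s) 0.1328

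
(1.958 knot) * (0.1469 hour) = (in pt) 1.51e+06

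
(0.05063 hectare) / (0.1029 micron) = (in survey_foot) 1.614e+10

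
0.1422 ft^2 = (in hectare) 1.321e-06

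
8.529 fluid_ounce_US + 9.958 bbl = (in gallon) 418.3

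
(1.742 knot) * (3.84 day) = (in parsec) 9.636e-12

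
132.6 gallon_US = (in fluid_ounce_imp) 1.767e+04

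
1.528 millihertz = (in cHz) 0.1528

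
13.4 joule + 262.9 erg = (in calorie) 3.203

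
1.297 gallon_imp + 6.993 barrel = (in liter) 1118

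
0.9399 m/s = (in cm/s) 93.99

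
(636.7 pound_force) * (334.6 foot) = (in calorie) 6.904e+04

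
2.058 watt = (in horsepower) 0.00276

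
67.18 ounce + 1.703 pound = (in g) 2677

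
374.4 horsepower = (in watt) 2.792e+05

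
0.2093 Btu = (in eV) 1.378e+21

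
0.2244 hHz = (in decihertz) 224.4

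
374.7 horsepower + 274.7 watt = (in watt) 2.797e+05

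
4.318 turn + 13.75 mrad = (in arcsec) 5.599e+06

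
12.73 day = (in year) 0.03488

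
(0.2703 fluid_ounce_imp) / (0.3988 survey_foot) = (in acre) 1.561e-08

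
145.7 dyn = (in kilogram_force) 0.0001486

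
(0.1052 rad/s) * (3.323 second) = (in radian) 0.3496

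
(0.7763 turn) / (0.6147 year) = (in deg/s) 1.442e-05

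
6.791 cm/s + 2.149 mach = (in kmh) 2634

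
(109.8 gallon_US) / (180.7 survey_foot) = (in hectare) 7.546e-07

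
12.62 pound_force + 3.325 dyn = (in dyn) 5.614e+06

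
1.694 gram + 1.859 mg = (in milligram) 1696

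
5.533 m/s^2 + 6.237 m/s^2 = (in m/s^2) 11.77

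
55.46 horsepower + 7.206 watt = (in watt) 4.136e+04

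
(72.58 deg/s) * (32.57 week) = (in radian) 2.495e+07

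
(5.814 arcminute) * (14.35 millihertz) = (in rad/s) 2.427e-05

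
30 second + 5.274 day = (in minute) 7595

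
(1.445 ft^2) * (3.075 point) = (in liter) 0.1456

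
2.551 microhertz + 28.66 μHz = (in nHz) 3.121e+04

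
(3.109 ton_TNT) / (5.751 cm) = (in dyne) 2.262e+16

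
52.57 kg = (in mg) 5.257e+07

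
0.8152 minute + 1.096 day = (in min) 1579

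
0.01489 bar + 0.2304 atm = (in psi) 3.602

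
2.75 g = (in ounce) 0.097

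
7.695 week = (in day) 53.87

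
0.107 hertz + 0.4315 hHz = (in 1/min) 2595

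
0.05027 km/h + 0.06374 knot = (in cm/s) 4.675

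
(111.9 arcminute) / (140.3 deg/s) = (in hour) 3.692e-06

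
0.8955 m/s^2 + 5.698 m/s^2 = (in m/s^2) 6.594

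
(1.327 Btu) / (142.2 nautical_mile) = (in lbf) 0.001195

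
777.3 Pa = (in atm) 0.007671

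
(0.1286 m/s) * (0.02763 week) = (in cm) 2.149e+05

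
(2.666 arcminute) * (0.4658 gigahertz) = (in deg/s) 2.07e+07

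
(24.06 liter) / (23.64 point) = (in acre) 0.0007129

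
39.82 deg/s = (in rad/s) 0.695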